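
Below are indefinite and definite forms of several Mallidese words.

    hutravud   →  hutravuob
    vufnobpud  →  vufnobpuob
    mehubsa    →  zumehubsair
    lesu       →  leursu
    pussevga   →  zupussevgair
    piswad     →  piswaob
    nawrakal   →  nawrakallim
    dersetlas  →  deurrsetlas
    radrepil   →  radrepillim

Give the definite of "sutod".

"sutod" ends in -d. The stems ending in -d (piswad → piswaob, vufnobpud → vufnobpuob, hutravud → hutravuob) drop the final letter and add -ob.
So sutod → sutoob.

sutoob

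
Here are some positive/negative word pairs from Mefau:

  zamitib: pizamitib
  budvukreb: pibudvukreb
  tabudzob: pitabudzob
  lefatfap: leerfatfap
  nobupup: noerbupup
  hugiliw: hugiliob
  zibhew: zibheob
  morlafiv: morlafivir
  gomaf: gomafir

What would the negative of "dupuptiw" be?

zamitib and hugiliw both have last vowel 'i' yet inflect differently (pizamitib, hugiliob), so the last vowel is not what conditions the rule; the final letter is.
"dupuptiw" ends in -w. The stems ending in -w (hugiliw → hugiliob, zibhew → zibheob) drop the final letter and add -ob.
So dupuptiw → dupuptiob.

dupuptiob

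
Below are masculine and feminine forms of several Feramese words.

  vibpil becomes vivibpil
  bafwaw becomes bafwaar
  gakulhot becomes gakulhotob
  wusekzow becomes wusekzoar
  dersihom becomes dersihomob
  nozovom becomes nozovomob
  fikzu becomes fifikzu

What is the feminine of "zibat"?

zibatob

wusekzow and dersihom both have last vowel 'o' yet inflect differently (wusekzoar, dersihomob), so the last vowel is not what conditions the rule; the final letter is.
"zibat" ends in -t. The one such stem in the data (gakulhot → gakulhotob) adds -ob, so the same rule applies.
So zibat → zibatob.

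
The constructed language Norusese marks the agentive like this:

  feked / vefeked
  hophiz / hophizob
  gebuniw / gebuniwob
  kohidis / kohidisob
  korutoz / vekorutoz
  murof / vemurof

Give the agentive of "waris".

"waris" has last vowel 'i'. The stems whose last vowel is 'i' (gebuniw → gebuniwob, kohidis → kohidisob, hophiz → hophizob) add -ob.
So waris → warisob.

warisob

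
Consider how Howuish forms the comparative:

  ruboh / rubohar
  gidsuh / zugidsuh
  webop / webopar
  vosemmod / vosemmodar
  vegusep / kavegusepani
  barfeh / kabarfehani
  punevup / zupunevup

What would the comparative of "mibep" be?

"mibep" has last vowel 'e'. The stems whose last vowel is 'e' (vegusep → kavegusepani, barfeh → kabarfehani) add ka- … -ani around the stem.
The other patterns: stems whose last vowel is 'o' add -ar; stems whose last vowel is 'u' add the prefix zu-.
So mibep → kamibepani.

kamibepani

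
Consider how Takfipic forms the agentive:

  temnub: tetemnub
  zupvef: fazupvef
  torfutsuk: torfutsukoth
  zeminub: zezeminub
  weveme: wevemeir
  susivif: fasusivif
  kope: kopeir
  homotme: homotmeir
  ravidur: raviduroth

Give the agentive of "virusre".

"virusre" ends in -e. The stems ending in -e (homotme → homotmeir, kope → kopeir, weveme → wevemeir) add -ir.
So virusre → virusreir.

virusreir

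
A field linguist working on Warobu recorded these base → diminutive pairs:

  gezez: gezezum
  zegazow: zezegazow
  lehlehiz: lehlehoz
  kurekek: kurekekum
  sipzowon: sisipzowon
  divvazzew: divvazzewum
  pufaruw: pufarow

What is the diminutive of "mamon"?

divvazzew and zegazow both end in -w yet inflect differently (divvazzewum, zezegazow), so the final letter is not what conditions the rule; the last vowel is.
"mamon" has last vowel 'o'. The stems whose last vowel is 'o' (sipzowon → sisipzowon, zegazow → zezegazow) repeat the first consonant+vowel as a prefix.
So mamon → mamamon.

mamamon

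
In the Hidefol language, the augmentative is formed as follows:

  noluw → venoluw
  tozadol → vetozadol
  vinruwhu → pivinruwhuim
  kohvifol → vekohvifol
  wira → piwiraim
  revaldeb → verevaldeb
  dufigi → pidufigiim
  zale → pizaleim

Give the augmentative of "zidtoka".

"zidtoka" ends in a vowel. The stems ending in a vowel (vinruwhu → pivinruwhuim, zale → pizaleim, dufigi → pidufigiim) add pi- … -im around the stem.
So zidtoka → pizidtokaim.

pizidtokaim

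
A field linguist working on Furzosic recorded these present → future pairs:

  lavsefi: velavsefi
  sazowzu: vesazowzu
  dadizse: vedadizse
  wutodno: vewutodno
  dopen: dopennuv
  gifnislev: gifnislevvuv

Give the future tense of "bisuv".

bisuvvuv

"bisuv" ends in a consonant. The stems ending in a consonant (dopen → dopennuv, gifnislev → gifnislevvuv) double the final consonant and add -uv.
So bisuv → bisuvvuv.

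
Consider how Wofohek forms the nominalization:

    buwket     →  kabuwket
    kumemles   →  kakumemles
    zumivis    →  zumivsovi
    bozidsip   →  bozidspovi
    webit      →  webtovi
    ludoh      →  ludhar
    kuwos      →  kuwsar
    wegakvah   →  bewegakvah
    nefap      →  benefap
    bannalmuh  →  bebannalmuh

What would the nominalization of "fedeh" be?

kafedeh

"fedeh" has last vowel 'e'. The stems whose last vowel is 'e' (buwket → kabuwket, kumemles → kakumemles) add the prefix ka-.
So fedeh → kafedeh.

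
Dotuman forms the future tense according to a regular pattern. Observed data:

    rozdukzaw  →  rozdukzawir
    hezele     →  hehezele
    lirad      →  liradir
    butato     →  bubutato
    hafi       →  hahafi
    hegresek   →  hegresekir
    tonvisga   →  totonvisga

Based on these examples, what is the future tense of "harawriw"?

harawriwir

lirad and tonvisga both have last vowel 'a' yet inflect differently (liradir, totonvisga), so the last vowel is not what conditions the rule; whether the stem ends in a vowel or a consonant is.
"harawriw" ends in a consonant. The stems ending in a consonant (lirad → liradir, rozdukzaw → rozdukzawir, hegresek → hegresekir) add -ir.
The other pattern: stems ending in a vowel repeat the first consonant+vowel as a prefix.
So harawriw → harawriwir.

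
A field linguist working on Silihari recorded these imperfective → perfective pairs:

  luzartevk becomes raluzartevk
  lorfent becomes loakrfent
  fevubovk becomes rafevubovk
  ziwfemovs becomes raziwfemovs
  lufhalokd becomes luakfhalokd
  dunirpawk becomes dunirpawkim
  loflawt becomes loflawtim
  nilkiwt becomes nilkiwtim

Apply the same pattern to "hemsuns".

heakmsuns

dunirpawk and luzartevk both end in -k yet inflect differently (dunirpawkim, raluzartevk), so the final letter is not what conditions the rule; the second-to-last letter is.
"hemsuns" has second-to-last letter 'n'. The one such stem in the data (lorfent → loakrfent) inserts -ak- after the first vowel (as does lufhalokd), so the same rule applies.
The other patterns: stems whose second-to-last letter is 'w' add -im; stems whose second-to-last letter is 'v' add the prefix ra-.
So hemsuns → heakmsuns.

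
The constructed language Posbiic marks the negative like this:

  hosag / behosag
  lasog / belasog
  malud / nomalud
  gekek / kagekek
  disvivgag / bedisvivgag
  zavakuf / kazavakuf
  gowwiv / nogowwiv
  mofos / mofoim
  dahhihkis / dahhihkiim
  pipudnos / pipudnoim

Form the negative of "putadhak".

pipudnos and lasog both have last vowel 'o' yet inflect differently (pipudnoim, belasog), so the last vowel is not what conditions the rule; the final letter is.
"putadhak" ends in -k. The one such stem in the data (gekek → kagekek) adds the prefix ka-, so the same rule applies.
So putadhak → kaputadhak.

kaputadhak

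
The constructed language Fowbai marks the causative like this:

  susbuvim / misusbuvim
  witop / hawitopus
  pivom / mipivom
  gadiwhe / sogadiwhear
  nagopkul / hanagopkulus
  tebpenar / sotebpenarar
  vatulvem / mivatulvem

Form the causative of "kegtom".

mikegtom

"kegtom" ends in -m. The stems ending in -m (susbuvim → misusbuvim, pivom → mipivom, vatulvem → mivatulvem) add the prefix mi-.
So kegtom → mikegtom.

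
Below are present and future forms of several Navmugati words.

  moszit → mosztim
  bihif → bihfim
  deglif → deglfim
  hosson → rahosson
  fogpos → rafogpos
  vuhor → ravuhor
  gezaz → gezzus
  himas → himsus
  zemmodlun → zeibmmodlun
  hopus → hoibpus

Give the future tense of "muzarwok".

fogpos and himas both end in -s yet inflect differently (rafogpos, himsus), so the final letter is not what conditions the rule; the last vowel is.
"muzarwok" has last vowel 'o'. The stems whose last vowel is 'o' (hosson → rahosson, fogpos → rafogpos, vuhor → ravuhor) add the prefix ra-.
The other patterns: stems whose last vowel is 'i' delete the last vowel and add -im; stems whose last vowel is 'a' delete the last vowel and add -us; stems whose last vowel is 'u' insert -ib- after the first vowel.
So muzarwok → ramuzarwok.

ramuzarwok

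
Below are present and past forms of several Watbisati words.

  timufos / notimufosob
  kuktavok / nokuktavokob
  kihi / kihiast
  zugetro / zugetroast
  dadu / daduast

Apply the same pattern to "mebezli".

timufos and zugetro both have last vowel 'o' yet inflect differently (notimufosob, zugetroast), so the last vowel is not what conditions the rule; whether the stem ends in a vowel or a consonant is.
"mebezli" ends in a vowel. The stems ending in a vowel (zugetro → zugetroast, dadu → daduast, kihi → kihiast) add -ast.
So mebezli → mebezliast.

mebezliast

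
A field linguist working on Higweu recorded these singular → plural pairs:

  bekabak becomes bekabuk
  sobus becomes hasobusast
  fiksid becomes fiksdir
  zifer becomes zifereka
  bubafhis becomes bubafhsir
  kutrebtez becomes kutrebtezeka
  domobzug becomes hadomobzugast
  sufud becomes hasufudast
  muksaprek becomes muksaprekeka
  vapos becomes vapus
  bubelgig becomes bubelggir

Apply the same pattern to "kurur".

bubafhis and sobus both end in -s yet inflect differently (bubafhsir, hasobusast), so the final letter is not what conditions the rule; the last vowel is.
"kurur" has last vowel 'u'. The stems whose last vowel is 'u' (sobus → hasobusast, domobzug → hadomobzugast, sufud → hasufudast) add ha- … -ast around the stem.
So kurur → hakururast.

hakururast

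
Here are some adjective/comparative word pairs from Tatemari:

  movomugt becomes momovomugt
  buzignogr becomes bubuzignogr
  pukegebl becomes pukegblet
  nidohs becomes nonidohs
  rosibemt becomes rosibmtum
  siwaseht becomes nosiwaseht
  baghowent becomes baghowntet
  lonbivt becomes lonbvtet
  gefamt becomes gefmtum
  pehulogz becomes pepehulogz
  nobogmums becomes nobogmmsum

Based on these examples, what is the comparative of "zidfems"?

zidfmsum

movomugt and gefamt both end in -t yet inflect differently (momovomugt, gefmtum), so the final letter is not what conditions the rule; the second-to-last letter is.
"zidfems" has second-to-last letter 'm'. The stems whose second-to-last letter is 'm' (gefamt → gefmtum, rosibemt → rosibmtum, nobogmums → nobogmmsum) delete the last vowel and add -um.
So zidfems → zidfmsum.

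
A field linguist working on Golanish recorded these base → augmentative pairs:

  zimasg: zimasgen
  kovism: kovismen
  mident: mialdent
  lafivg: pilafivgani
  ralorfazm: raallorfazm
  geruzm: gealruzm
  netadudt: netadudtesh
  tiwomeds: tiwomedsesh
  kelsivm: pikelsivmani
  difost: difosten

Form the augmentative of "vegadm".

"vegadm" has second-to-last letter 'd'. The stems whose second-to-last letter is 'd' (netadudt → netadudtesh, tiwomeds → tiwomedsesh) add -esh.
So vegadm → vegadmesh.

vegadmesh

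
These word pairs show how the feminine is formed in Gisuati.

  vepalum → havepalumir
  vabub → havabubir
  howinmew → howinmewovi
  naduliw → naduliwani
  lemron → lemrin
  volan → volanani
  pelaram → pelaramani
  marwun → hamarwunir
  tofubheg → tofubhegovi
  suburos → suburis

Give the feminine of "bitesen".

"bitesen" has last vowel 'e'. The stems whose last vowel is 'e' (tofubheg → tofubhegovi, howinmew → howinmewovi) add -ovi.
The other patterns: stems whose last vowel is 'o' change the last vowel to 'i'; stems whose last vowel is 'u' add ha- … -ir around the stem; stems whose last vowel is 'a' or 'i' add -ani.
So bitesen → bitesenovi.

bitesenovi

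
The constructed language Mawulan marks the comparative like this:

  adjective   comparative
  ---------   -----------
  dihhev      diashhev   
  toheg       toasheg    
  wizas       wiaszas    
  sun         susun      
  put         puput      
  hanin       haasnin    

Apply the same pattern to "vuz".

"vuz" has 1 vowel. The stems with 1 vowel (sun → susun, put → puput) repeat the first consonant+vowel as a prefix.
So vuz → vuvuz.

vuvuz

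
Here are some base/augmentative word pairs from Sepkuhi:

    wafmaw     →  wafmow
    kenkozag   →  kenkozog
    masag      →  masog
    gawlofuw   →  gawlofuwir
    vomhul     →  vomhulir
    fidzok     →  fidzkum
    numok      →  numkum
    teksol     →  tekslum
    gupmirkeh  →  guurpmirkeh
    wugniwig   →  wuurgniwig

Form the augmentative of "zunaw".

zunow

"zunaw" has last vowel 'a'. The stems whose last vowel is 'a' (wafmaw → wafmow, kenkozag → kenkozog, masag → masog) change the last vowel to 'o'.
The other patterns: stems whose last vowel is 'u' add -ir; stems whose last vowel is 'o' delete the last vowel and add -um; stems whose last vowel is 'e' or 'i' insert -ur- after the first vowel.
So zunaw → zunow.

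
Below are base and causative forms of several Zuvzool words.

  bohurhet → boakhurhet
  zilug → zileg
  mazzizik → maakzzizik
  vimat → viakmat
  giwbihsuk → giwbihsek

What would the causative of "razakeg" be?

giwbihsuk and mazzizik both end in -k yet inflect differently (giwbihsek, maakzzizik), so the final letter is not what conditions the rule; the last vowel is.
"razakeg" has last vowel 'e'. The one such stem in the data (bohurhet → boakhurhet) inserts -ak- after the first vowel (as do vimat, mazzizik), so the same rule applies.
The other pattern: stems whose last vowel is 'u' change the last vowel to 'e'.
So razakeg → raakzakeg.

raakzakeg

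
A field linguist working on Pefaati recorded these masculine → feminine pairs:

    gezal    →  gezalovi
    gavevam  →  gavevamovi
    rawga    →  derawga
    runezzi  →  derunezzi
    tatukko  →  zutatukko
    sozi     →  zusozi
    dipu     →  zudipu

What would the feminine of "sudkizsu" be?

zusudkizsu

"sudkizsu" begins with s-. The one such stem in the data (sozi → zusozi) adds the prefix zu-, so the same rule applies.
So sudkizsu → zusudkizsu.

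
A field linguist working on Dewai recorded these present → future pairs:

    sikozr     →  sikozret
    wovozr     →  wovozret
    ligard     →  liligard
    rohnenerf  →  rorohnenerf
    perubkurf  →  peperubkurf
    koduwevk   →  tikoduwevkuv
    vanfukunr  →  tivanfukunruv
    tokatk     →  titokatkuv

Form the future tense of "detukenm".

wovozr and vanfukunr both end in -r yet inflect differently (wovozret, tivanfukunruv), so the final letter is not what conditions the rule; the second-to-last letter is.
"detukenm" has second-to-last letter 'n'. The one such stem in the data (vanfukunr → tivanfukunruv) adds ti- … -uv around the stem, so the same rule applies.
So detukenm → tidetukenmuv.

tidetukenmuv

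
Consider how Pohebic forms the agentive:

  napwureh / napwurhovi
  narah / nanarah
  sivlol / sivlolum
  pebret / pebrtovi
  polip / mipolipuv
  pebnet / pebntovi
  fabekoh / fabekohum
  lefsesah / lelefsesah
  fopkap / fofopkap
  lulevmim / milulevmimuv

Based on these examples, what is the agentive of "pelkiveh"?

polip and fopkap both end in -p yet inflect differently (mipolipuv, fofopkap), so the final letter is not what conditions the rule; the last vowel is.
"pelkiveh" has last vowel 'e'. The stems whose last vowel is 'e' (pebnet → pebntovi, pebret → pebrtovi, napwureh → napwurhovi) delete the last vowel and add -ovi.
The other patterns: stems whose last vowel is 'i' add mi- … -uv around the stem; stems whose last vowel is 'a' repeat the first consonant+vowel as a prefix; stems whose last vowel is 'o' add -um.
So pelkiveh → pelkivhovi.

pelkivhovi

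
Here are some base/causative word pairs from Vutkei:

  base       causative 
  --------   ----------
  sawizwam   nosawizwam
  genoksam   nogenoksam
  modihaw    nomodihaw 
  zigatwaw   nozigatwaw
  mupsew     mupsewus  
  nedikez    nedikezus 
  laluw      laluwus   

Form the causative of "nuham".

modihaw and mupsew both end in -w yet inflect differently (nomodihaw, mupsewus), so the final letter is not what conditions the rule; the last vowel is.
"nuham" has last vowel 'a'. The stems whose last vowel is 'a' (sawizwam → nosawizwam, genoksam → nogenoksam, modihaw → nomodihaw) add the prefix no-.
The other pattern: stems whose last vowel is 'e' or 'u' add -us.
So nuham → nonuham.

nonuham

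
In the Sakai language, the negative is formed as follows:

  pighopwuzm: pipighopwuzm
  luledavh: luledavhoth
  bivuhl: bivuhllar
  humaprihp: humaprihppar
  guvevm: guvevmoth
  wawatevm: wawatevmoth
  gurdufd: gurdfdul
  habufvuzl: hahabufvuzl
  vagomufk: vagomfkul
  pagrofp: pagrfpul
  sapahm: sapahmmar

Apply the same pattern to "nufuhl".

guvevm and pighopwuzm both end in -m yet inflect differently (guvevmoth, pipighopwuzm), so the final letter is not what conditions the rule; the second-to-last letter is.
"nufuhl" has second-to-last letter 'h'. The stems whose second-to-last letter is 'h' (humaprihp → humaprihppar, sapahm → sapahmmar, bivuhl → bivuhllar) double the final consonant and add -ar.
So nufuhl → nufuhllar.

nufuhllar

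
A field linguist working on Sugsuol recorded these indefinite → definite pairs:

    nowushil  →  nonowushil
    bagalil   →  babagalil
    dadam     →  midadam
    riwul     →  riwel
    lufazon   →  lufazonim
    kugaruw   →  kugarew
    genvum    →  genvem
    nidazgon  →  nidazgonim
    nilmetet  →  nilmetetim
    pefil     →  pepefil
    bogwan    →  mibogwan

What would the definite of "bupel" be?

"bupel" has last vowel 'e'. The one such stem in the data (nilmetet → nilmetetim) adds -im, so the same rule applies.
So bupel → bupelim.

bupelim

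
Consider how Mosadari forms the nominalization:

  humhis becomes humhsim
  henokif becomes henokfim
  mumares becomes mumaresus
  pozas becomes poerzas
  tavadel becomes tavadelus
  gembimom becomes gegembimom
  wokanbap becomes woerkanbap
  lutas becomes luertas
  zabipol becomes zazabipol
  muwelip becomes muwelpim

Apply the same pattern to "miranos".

mimiranos

zabipol and tavadel both end in -l yet inflect differently (zazabipol, tavadelus), so the final letter is not what conditions the rule; the last vowel is.
"miranos" has last vowel 'o'. The stems whose last vowel is 'o' (zabipol → zazabipol, gembimom → gegembimom) repeat the first consonant+vowel as a prefix.
The other patterns: stems whose last vowel is 'i' delete the last vowel and add -im; stems whose last vowel is 'e' add -us; stems whose last vowel is 'a' insert -er- after the first vowel.
So miranos → mimiranos.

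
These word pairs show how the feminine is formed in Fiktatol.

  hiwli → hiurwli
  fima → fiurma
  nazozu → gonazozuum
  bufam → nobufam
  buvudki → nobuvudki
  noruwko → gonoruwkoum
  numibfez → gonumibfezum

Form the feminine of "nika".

gonikaum

buvudki and hiwli both end in -i yet inflect differently (nobuvudki, hiurwli), so the final letter is not what conditions the rule; the first letter is.
"nika" begins with n-. The stems beginning with n- (noruwko → gonoruwkoum, numibfez → gonumibfezum, nazozu → gonazozuum) add go- … -um around the stem.
So nika → gonikaum.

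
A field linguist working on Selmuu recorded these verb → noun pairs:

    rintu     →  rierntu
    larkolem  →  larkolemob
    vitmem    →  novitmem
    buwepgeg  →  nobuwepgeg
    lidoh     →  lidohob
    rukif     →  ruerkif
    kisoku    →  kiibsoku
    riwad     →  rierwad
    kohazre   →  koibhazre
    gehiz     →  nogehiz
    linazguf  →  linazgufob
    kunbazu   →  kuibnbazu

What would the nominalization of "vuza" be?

linazguf and rukif both end in -f yet inflect differently (linazgufob, ruerkif), so the final letter is not what conditions the rule; the first letter is.
"vuza" begins with v-. The one such stem in the data (vitmem → novitmem) adds the prefix no-, so the same rule applies.
The other patterns: stems beginning with l- add -ob; stems beginning with r- insert -er- after the first vowel; stems beginning with k- insert -ib- after the first vowel.
So vuza → novuza.

novuza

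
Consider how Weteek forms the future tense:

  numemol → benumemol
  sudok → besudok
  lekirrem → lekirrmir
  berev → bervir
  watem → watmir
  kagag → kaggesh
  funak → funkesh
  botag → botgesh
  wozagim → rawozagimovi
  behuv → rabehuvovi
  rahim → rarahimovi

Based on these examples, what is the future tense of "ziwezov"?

sudok and funak both end in -k yet inflect differently (besudok, funkesh), so the final letter is not what conditions the rule; the last vowel is.
"ziwezov" has last vowel 'o'. The stems whose last vowel is 'o' (numemol → benumemol, sudok → besudok) add the prefix be-.
The other patterns: stems whose last vowel is 'e' delete the last vowel and add -ir; stems whose last vowel is 'a' delete the last vowel and add -esh; stems whose last vowel is 'i' or 'u' add ra- … -ovi around the stem.
So ziwezov → beziwezov.

beziwezov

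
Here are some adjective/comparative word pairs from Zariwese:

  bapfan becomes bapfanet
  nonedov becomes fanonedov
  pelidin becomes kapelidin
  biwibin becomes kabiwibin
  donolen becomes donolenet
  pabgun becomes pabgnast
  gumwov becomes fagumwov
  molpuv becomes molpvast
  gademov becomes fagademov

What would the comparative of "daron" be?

biwibin and donolen both end in -n yet inflect differently (kabiwibin, donolenet), so the final letter is not what conditions the rule; the last vowel is.
"daron" has last vowel 'o'. The stems whose last vowel is 'o' (nonedov → fanonedov, gumwov → fagumwov, gademov → fagademov) add the prefix fa-.
The other patterns: stems whose last vowel is 'i' add the prefix ka-; stems whose last vowel is 'a' or 'e' add -et; stems whose last vowel is 'u' delete the last vowel and add -ast.
So daron → fadaron.

fadaron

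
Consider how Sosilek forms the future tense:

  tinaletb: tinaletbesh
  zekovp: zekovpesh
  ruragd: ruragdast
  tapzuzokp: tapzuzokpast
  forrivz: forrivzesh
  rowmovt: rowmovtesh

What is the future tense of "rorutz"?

rorutzesh

zekovp and tapzuzokp both end in -p yet inflect differently (zekovpesh, tapzuzokpast), so the final letter is not what conditions the rule; the second-to-last letter is.
"rorutz" has second-to-last letter 't'. The one such stem in the data (tinaletb → tinaletbesh) adds -esh, so the same rule applies.
So rorutz → rorutzesh.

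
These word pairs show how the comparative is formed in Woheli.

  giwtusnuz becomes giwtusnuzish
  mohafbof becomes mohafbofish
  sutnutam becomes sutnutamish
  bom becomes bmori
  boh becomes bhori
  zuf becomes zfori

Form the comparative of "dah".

dhori

sutnutam and bom both end in -m yet inflect differently (sutnutamish, bmori), so the final letter is not what conditions the rule; the number of vowels is.
"dah" has 1 vowel. The stems with 1 vowel (bom → bmori, boh → bhori, zuf → zfori) delete the last vowel and add -ori.
The other pattern: stems with 3 vowels add -ish.
So dah → dhori.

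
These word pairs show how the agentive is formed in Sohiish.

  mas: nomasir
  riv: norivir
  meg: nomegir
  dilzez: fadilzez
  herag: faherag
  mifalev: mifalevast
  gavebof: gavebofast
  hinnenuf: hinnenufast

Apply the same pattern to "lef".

meg and herag both end in -g yet inflect differently (nomegir, faherag), so the final letter is not what conditions the rule; the number of vowels is.
"lef" has 1 vowel. The stems with 1 vowel (mas → nomasir, riv → norivir, meg → nomegir) add no- … -ir around the stem.
So lef → nolefir.

nolefir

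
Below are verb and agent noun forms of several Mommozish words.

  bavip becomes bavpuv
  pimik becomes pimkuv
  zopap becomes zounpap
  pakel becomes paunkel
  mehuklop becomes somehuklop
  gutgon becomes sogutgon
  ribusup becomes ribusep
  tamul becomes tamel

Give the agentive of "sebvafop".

ribusup and bavip both end in -p yet inflect differently (ribusep, bavpuv), so the final letter is not what conditions the rule; the last vowel is.
"sebvafop" has last vowel 'o'. The stems whose last vowel is 'o' (gutgon → sogutgon, mehuklop → somehuklop) add the prefix so-.
The other patterns: stems whose last vowel is 'u' change the last vowel to 'e'; stems whose last vowel is 'i' delete the last vowel and add -uv; stems whose last vowel is 'a' or 'e' insert -un- after the first vowel.
So sebvafop → sosebvafop.

sosebvafop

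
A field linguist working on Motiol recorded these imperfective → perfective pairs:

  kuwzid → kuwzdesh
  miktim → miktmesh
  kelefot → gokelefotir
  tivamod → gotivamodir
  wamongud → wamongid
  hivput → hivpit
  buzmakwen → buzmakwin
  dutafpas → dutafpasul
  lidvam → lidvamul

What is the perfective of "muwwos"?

gomuwwosir

kuwzid and tivamod both end in -d yet inflect differently (kuwzdesh, gotivamodir), so the final letter is not what conditions the rule; the last vowel is.
"muwwos" has last vowel 'o'. The stems whose last vowel is 'o' (kelefot → gokelefotir, tivamod → gotivamodir) add go- … -ir around the stem.
So muwwos → gomuwwosir.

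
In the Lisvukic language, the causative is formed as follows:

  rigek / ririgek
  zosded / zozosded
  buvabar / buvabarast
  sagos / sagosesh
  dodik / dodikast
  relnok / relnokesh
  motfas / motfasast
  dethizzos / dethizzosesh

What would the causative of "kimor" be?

kimoresh

"kimor" has last vowel 'o'. The stems whose last vowel is 'o' (dethizzos → dethizzosesh, relnok → relnokesh, sagos → sagosesh) add -esh.
So kimor → kimoresh.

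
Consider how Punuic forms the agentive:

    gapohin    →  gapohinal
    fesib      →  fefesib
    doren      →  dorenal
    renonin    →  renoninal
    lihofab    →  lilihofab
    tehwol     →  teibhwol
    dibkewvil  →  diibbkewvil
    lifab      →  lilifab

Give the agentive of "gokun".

fesib and renonin both have last vowel 'i' yet inflect differently (fefesib, renoninal), so the last vowel is not what conditions the rule; the final letter is.
"gokun" ends in -n. The stems ending in -n (doren → dorenal, renonin → renoninal, gapohin → gapohinal) add -al.
The other patterns: stems ending in -b repeat the first consonant+vowel as a prefix; stems ending in -l insert -ib- after the first vowel.
So gokun → gokunal.

gokunal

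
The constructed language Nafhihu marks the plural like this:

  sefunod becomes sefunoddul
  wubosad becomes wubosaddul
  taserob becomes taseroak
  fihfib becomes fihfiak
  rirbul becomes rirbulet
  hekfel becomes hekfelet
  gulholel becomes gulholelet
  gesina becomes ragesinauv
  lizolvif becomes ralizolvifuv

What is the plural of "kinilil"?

kinililet

sefunod and taserob both have last vowel 'o' yet inflect differently (sefunoddul, taseroak), so the last vowel is not what conditions the rule; the final letter is.
"kinilil" ends in -l. The stems ending in -l (rirbul → rirbulet, hekfel → hekfelet, gulholel → gulholelet) add -et.
So kinilil → kinililet.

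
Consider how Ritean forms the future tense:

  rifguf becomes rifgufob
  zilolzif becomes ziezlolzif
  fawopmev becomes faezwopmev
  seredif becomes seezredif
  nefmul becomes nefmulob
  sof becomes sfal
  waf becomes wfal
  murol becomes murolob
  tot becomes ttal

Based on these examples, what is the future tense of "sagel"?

sof and rifguf both end in -f yet inflect differently (sfal, rifgufob), so the final letter is not what conditions the rule; the number of vowels is.
"sagel" has 2 vowels. The stems with 2 vowels (nefmul → nefmulob, murol → murolob, rifguf → rifgufob) add -ob.
So sagel → sagelob.

sagelob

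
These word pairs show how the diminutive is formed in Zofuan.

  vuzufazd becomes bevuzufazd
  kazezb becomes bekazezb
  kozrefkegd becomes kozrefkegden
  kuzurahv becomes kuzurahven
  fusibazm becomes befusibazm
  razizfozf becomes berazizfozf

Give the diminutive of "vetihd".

"vetihd" has second-to-last letter 'h'. The one such stem in the data (kuzurahv → kuzurahven) adds -en, so the same rule applies.
So vetihd → vetihden.

vetihden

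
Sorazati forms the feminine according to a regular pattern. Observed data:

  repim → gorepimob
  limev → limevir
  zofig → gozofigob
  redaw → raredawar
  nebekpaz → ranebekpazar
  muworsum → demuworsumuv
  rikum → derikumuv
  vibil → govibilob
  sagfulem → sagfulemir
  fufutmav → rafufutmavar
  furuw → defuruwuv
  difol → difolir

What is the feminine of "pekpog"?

pekpogir

"pekpog" has last vowel 'o'. The one such stem in the data (difol → difolir) adds -ir, so the same rule applies.
The other patterns: stems whose last vowel is 'i' add go- … -ob around the stem; stems whose last vowel is 'u' add de- … -uv around the stem; stems whose last vowel is 'a' add ra- … -ar around the stem.
So pekpog → pekpogir.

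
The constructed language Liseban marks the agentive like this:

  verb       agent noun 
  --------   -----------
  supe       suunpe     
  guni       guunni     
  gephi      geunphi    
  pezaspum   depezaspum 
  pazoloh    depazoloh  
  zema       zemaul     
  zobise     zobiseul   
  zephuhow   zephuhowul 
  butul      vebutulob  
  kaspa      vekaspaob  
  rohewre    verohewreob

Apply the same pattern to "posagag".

deposagag

"posagag" begins with p-. The stems beginning with p- (pezaspum → depezaspum, pazoloh → depazoloh) add the prefix de-.
So posagag → deposagag.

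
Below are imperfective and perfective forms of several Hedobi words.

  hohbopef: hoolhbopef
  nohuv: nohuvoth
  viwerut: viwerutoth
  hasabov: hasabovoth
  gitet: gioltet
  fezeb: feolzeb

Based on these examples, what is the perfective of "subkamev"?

gitet and viwerut both end in -t yet inflect differently (gioltet, viwerutoth), so the final letter is not what conditions the rule; the last vowel is.
"subkamev" has last vowel 'e'. The stems whose last vowel is 'e' (fezeb → feolzeb, hohbopef → hoolhbopef, gitet → gioltet) insert -ol- after the first vowel.
The other pattern: stems whose last vowel is 'o' or 'u' add -oth.
So subkamev → suolbkamev.

suolbkamev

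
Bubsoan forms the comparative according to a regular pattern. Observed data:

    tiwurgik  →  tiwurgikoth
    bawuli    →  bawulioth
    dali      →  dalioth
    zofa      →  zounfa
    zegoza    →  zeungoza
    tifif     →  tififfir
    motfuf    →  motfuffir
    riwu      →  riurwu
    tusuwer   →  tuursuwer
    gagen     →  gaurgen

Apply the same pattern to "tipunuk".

tipunukoth

tiwurgik and tifif both have last vowel 'i' yet inflect differently (tiwurgikoth, tififfir), so the last vowel is not what conditions the rule; the final letter is.
"tipunuk" ends in -k. The one such stem in the data (tiwurgik → tiwurgikoth) adds -oth, so the same rule applies.
The other patterns: stems ending in -a insert -un- after the first vowel; stems ending in -f double the final consonant and add -ir; stems ending in -n, -r or -u insert -ur- after the first vowel.
So tipunuk → tipunukoth.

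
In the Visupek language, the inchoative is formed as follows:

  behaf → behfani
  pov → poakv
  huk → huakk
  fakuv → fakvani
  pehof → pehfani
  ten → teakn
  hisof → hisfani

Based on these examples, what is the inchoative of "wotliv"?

wotlvani

fakuv and pov both end in -v yet inflect differently (fakvani, poakv), so the final letter is not what conditions the rule; the number of vowels is.
"wotliv" has 2 vowels. The stems with 2 vowels (pehof → pehfani, behaf → behfani, hisof → hisfani) delete the last vowel and add -ani.
So wotliv → wotlvani.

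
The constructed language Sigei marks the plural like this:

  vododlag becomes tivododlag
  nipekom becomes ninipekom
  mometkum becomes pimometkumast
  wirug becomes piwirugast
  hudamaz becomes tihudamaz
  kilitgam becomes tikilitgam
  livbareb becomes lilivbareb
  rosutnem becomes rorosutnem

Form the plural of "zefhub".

pizefhubast

mometkum and kilitgam both end in -m yet inflect differently (pimometkumast, tikilitgam), so the final letter is not what conditions the rule; the last vowel is.
"zefhub" has last vowel 'u'. The stems whose last vowel is 'u' (wirug → piwirugast, mometkum → pimometkumast) add pi- … -ast around the stem.
The other patterns: stems whose last vowel is 'a' add the prefix ti-; stems whose last vowel is 'e' or 'o' repeat the first consonant+vowel as a prefix.
So zefhub → pizefhubast.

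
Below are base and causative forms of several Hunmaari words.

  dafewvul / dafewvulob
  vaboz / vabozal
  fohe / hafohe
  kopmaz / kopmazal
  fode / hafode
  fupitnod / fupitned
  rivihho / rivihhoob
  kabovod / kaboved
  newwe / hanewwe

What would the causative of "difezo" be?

difezoob

vaboz and kabovod both have last vowel 'o' yet inflect differently (vabozal, kaboved), so the last vowel is not what conditions the rule; the final letter is.
"difezo" ends in -o. The one such stem in the data (rivihho → rivihhoob) adds -ob, so the same rule applies.
So difezo → difezoob.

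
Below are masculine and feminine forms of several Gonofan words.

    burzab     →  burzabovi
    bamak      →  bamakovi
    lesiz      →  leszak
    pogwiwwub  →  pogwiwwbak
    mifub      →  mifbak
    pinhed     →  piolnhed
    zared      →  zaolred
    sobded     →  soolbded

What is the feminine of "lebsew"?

burzab and pogwiwwub both end in -b yet inflect differently (burzabovi, pogwiwwbak), so the final letter is not what conditions the rule; the last vowel is.
"lebsew" has last vowel 'e'. The stems whose last vowel is 'e' (pinhed → piolnhed, zared → zaolred, sobded → soolbded) insert -ol- after the first vowel.
So lebsew → leolbsew.

leolbsew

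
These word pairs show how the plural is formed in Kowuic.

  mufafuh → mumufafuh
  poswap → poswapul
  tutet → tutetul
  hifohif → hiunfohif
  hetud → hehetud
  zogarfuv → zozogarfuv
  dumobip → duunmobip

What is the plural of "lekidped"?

"lekidped" has last vowel 'e'. The one such stem in the data (tutet → tutetul) adds -ul, so the same rule applies.
The other patterns: stems whose last vowel is 'u' repeat the first consonant+vowel as a prefix; stems whose last vowel is 'i' insert -un- after the first vowel.
So lekidped → lekidpedul.

lekidpedul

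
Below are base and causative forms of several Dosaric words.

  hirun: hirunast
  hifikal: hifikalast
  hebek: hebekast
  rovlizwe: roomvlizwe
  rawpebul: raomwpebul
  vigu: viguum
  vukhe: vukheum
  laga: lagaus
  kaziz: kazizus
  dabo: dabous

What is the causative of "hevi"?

heviast

hifikal and rawpebul both end in -l yet inflect differently (hifikalast, raomwpebul), so the final letter is not what conditions the rule; the first letter is.
"hevi" begins with h-. The stems beginning with h- (hirun → hirunast, hifikal → hifikalast, hebek → hebekast) add -ast.
So hevi → heviast.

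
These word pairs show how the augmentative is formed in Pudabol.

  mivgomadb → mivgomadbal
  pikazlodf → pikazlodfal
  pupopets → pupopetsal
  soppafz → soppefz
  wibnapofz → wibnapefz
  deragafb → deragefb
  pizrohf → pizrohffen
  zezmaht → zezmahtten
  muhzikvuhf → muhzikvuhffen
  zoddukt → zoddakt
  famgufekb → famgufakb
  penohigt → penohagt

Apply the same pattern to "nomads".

nomadsal

mivgomadb and deragafb both end in -b yet inflect differently (mivgomadbal, deragefb), so the final letter is not what conditions the rule; the second-to-last letter is.
"nomads" has second-to-last letter 'd'. The stems whose second-to-last letter is 'd' (mivgomadb → mivgomadbal, pikazlodf → pikazlodfal) add -al.
The other patterns: stems whose second-to-last letter is 'f' change the last vowel to 'e'; stems whose second-to-last letter is 'h' double the final consonant and add -en; stems whose second-to-last letter is 'g' or 'k' change the last vowel to 'a'.
So nomads → nomadsal.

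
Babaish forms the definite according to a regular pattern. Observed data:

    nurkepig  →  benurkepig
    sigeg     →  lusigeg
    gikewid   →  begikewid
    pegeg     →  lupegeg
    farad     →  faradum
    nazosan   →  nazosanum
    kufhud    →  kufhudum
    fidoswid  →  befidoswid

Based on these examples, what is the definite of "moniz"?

bemoniz

pegeg and nurkepig both end in -g yet inflect differently (lupegeg, benurkepig), so the final letter is not what conditions the rule; the last vowel is.
"moniz" has last vowel 'i'. The stems whose last vowel is 'i' (gikewid → begikewid, fidoswid → befidoswid, nurkepig → benurkepig) add the prefix be-.
The other patterns: stems whose last vowel is 'e' add the prefix lu-; stems whose last vowel is 'a' or 'u' add -um.
So moniz → bemoniz.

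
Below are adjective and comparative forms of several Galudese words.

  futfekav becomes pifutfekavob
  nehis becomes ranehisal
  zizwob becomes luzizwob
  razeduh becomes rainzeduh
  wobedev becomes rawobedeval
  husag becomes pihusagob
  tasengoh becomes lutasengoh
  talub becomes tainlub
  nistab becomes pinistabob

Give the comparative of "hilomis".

futfekav and wobedev both end in -v yet inflect differently (pifutfekavob, rawobedeval), so the final letter is not what conditions the rule; the last vowel is.
"hilomis" has last vowel 'i'. The one such stem in the data (nehis → ranehisal) adds ra- … -al around the stem, so the same rule applies.
The other patterns: stems whose last vowel is 'a' add pi- … -ob around the stem; stems whose last vowel is 'o' add the prefix lu-; stems whose last vowel is 'u' insert -in- after the first vowel.
So hilomis → rahilomisal.

rahilomisal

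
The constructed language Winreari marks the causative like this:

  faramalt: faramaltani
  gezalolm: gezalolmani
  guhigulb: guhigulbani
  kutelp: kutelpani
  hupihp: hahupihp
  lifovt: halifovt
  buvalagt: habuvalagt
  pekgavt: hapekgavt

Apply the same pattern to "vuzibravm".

havuzibravm

kutelp and hupihp both end in -p yet inflect differently (kutelpani, hahupihp), so the final letter is not what conditions the rule; the second-to-last letter is.
"vuzibravm" has second-to-last letter 'v'. The stems whose second-to-last letter is 'v' (lifovt → halifovt, pekgavt → hapekgavt) add the prefix ha-.
So vuzibravm → havuzibravm.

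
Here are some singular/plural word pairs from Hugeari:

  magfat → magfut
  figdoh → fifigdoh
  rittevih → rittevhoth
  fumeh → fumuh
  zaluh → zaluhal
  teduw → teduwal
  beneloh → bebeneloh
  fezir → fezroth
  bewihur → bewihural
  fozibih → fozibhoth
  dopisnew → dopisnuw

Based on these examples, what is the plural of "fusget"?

beneloh and zaluh both end in -h yet inflect differently (bebeneloh, zaluhal), so the final letter is not what conditions the rule; the last vowel is.
"fusget" has last vowel 'e'. The stems whose last vowel is 'e' (fumeh → fumuh, dopisnew → dopisnuw) change the last vowel to 'u'.
The other patterns: stems whose last vowel is 'o' repeat the first consonant+vowel as a prefix; stems whose last vowel is 'u' add -al; stems whose last vowel is 'i' delete the last vowel and add -oth.
So fusget → fusgut.

fusgut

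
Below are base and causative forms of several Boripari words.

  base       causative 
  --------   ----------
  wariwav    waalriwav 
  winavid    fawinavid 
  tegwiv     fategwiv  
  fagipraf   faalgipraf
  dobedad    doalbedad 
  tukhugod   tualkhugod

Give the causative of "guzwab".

"guzwab" has last vowel 'a'. The stems whose last vowel is 'a' (dobedad → doalbedad, wariwav → waalriwav, fagipraf → faalgipraf) insert -al- after the first vowel.
The other pattern: stems whose last vowel is 'i' add the prefix fa-.
So guzwab → gualzwab.

gualzwab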